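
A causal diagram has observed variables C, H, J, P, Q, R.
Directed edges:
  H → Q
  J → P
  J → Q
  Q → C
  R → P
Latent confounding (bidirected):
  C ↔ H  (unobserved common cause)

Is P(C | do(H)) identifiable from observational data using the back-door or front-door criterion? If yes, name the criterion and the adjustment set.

desc(H)\{H}={C,Q}; candidates ⊆ {J,P,R}.
H↔C: latent back-door arc(s) into H.
size 0: {}; under {} H still reaches {C} ∋ C.
size 1: {J}, {P}, {R}; under {J} H still reaches {C} ∋ C.
size 2: {J,P}, {J,R}, {P,R}; under {J,P} H still reaches {C} ∋ C.
H↔C cannot be blocked by any observed set — no back-door set.
{Q}: (i) intercepts every directed H→C path; (ii) no back-door H→{Q}; (iii) {H} blocks every back-door {Q}→C. Front-door holds.
P(C|do(H)) = Σ_{Q} P(Q|H) Σ_{H'} P(C|Q,H')P(H').

P(C|do(H)): frontdoor, adjust for {Q}.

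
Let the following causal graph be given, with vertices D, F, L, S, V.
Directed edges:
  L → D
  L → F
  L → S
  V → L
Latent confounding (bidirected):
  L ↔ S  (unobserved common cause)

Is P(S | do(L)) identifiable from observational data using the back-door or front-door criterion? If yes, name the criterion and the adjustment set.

P(S|do(L)): not identifiable (no BD/FD set).

desc(L)\{L}={D,F,S}; candidates ⊆ {V}.
L↔S: latent back-door arc(s) into L.
size 0: {}; under {} L still reaches {S,V} ∋ S.
size 1: {V}; under {V} L still reaches {S} ∋ S.
L↔S cannot be blocked by any observed set — no back-door set.
No mediator lies on a directed L→…→S path.
Neither criterion identifies P(S|do(L)) in this graph.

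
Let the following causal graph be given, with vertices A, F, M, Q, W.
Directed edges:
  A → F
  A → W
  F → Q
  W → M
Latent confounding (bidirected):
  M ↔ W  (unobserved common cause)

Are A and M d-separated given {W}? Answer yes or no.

Bayes-Ball from A | {W} reaches {F,M,Q}.
M ∈ reach(A|{W}) ⇒ A ⊥̸ M | {W}.

No — A and M are d-connected given {W}.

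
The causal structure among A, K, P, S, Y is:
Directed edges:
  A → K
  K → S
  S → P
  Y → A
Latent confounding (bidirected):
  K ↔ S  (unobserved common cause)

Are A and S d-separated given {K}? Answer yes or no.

No — A and S are d-connected given {K}.

Bayes-Ball from A | {K} reaches {P,S,Y}.
S ∈ reach(A|{K}) ⇒ A ⊥̸ S | {K}.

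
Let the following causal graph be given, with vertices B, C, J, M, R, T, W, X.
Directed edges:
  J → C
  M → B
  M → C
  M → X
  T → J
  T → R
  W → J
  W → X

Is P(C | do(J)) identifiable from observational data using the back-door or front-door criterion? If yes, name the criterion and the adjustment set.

P(C|do(J)): backdoor, adjust for ∅.

desc(J)\{J}={C}; candidates ⊆ {B,M,R,T,W,X}.
∅: J⊥C given ∅ in G with J→· removed — back-door holds.
P(C|do(J)) = P(C|J) — no adjustment needed.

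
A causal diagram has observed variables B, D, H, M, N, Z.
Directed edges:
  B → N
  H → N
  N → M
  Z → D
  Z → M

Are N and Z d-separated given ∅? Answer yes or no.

Bayes-Ball from N | ∅ reaches {B,H,M}.
Z ∉ reach(N|∅) ⇒ N ⊥ Z | ∅.

Yes — N ⊥ Z | ∅.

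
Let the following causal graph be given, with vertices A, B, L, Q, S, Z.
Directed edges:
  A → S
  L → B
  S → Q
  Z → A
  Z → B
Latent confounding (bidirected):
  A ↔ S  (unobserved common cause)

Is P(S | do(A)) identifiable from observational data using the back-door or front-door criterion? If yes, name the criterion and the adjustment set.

P(S|do(A)): not identifiable (no BD/FD set).

desc(A)\{A}={Q,S}; candidates ⊆ {B,L,Z}.
A↔S: latent back-door arc(s) into A.
size 0: {}; under {} A still reaches {B,Q,S,Z} ∋ S.
size 1: {B}, {L}, {Z}; under {B} A still reaches {L,Q,S,Z} ∋ S.
size 2: {B,L}, {B,Z}, {L,Z}; under {B,L} A still reaches {Q,S,Z} ∋ S.
A↔S cannot be blocked by any observed set — no back-door set.
No mediator lies on a directed A→…→S path.
Neither criterion identifies P(S|do(A)) in this graph.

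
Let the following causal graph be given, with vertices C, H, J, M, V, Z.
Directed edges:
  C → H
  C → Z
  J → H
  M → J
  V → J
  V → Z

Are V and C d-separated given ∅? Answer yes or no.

Bayes-Ball from V | ∅ reaches {H,J,Z}.
C ∉ reach(V|∅) ⇒ V ⊥ C | ∅.

Yes — V ⊥ C | ∅.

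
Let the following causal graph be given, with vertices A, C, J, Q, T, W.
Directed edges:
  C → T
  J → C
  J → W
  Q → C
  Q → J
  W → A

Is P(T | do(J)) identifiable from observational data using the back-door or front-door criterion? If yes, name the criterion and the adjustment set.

P(T|do(J)): backdoor, adjust for {Q}.

desc(J)\{J}={A,C,T,W}; candidates ⊆ {Q}.
size 0: {}; under {} J still reaches {C,Q,T} ∋ T.
{Q}: J⊥T given {Q} in G with J→· removed — back-door holds.
P(T|do(J)) = Σ_{Q} P(T|J,Q)·P(Q).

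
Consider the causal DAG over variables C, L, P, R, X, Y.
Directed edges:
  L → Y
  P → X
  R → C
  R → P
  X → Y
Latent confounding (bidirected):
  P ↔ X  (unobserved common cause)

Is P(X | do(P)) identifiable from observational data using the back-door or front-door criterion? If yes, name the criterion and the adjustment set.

desc(P)\{P}={X,Y}; candidates ⊆ {C,L,R}.
P↔X: latent back-door arc(s) into P.
size 0: {}; under {} P still reaches {C,R,X,Y} ∋ X.
size 1: {C}, {L}, {R}; under {C} P still reaches {R,X,Y} ∋ X.
size 2: {C,L}, {C,R}, {L,R}; under {C,L} P still reaches {R,X,Y} ∋ X.
P↔X cannot be blocked by any observed set — no back-door set.
No mediator lies on a directed P→…→X path.
Neither criterion identifies P(X|do(P)) in this graph.

P(X|do(P)): not identifiable (no BD/FD set).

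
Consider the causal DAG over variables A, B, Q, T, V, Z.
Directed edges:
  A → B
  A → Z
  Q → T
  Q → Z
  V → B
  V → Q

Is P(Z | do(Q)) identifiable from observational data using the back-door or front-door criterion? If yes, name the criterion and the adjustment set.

desc(Q)\{Q}={T,Z}; candidates ⊆ {A,B,V}.
∅: Q⊥Z given ∅ in G with Q→· removed — back-door holds.
P(Z|do(Q)) = P(Z|Q) — no adjustment needed.

P(Z|do(Q)): backdoor, adjust for ∅.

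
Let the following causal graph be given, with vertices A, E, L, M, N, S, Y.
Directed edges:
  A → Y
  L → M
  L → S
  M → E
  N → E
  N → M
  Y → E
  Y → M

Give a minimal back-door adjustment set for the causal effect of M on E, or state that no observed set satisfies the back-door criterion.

desc(M)\{M}={E}; candidates ⊆ {A,L,N,S,Y}.
size 0: {}; under {} M still reaches {A,E,L,N,S,Y} ∋ E.
size 1: {A}, {L}, {N} …(+2); under {A} M still reaches {E,L,N,S,Y} ∋ E.
{N,Y}: M⊥E given {N,Y} in G with M→· removed — back-door holds.

M→E: minimal back-door set {N, Y}.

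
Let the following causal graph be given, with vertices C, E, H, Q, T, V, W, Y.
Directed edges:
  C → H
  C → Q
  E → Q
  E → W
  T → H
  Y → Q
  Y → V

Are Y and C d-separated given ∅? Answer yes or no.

Yes — Y ⊥ C | ∅.

Bayes-Ball from Y | ∅ reaches {Q,V}.
C ∉ reach(Y|∅) ⇒ Y ⊥ C | ∅.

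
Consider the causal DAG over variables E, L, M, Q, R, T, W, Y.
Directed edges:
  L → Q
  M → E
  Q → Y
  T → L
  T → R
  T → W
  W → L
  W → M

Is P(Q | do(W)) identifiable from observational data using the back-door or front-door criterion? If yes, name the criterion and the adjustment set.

desc(W)\{W}={E,L,M,Q,Y}; candidates ⊆ {R,T}.
size 0: {}; under {} W still reaches {L,Q,R,T,Y} ∋ Q.
{T}: W⊥Q given {T} in G with W→· removed — back-door holds.
P(Q|do(W)) = Σ_{T} P(Q|W,T)·P(T).

P(Q|do(W)): backdoor, adjust for {T}.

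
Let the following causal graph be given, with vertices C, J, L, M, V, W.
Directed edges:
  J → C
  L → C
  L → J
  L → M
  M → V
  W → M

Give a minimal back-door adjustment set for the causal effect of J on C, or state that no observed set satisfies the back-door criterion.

desc(J)\{J}={C}; candidates ⊆ {L,M,V,W}.
size 0: {}; under {} J still reaches {C,L,M,V} ∋ C.
{L}: J⊥C given {L} in G with J→· removed — back-door holds.

J→C: minimal back-door set {L}.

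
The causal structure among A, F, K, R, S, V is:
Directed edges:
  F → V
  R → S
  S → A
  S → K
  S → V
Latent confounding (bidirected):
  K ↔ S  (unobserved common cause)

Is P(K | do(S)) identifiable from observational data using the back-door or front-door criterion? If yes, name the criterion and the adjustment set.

P(K|do(S)): not identifiable (no BD/FD set).

desc(S)\{S}={A,K,V}; candidates ⊆ {F,R}.
S↔K: latent back-door arc(s) into S.
size 0: {}; under {} S still reaches {K,R} ∋ K.
size 1: {F}, {R}; under {F} S still reaches {K,R} ∋ K.
size 2: {F,R}; under {F,R} S still reaches {K} ∋ K.
S↔K cannot be blocked by any observed set — no back-door set.
No mediator lies on a directed S→…→K path.
Neither criterion identifies P(K|do(S)) in this graph.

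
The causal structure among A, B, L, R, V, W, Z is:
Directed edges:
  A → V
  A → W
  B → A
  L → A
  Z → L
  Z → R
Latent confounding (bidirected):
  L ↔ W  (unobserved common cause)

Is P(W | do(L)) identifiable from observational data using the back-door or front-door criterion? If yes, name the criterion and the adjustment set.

desc(L)\{L}={A,V,W}; candidates ⊆ {B,R,Z}.
L↔W: latent back-door arc(s) into L.
size 0: {}; under {} L still reaches {R,W,Z} ∋ W.
size 1: {B}, {R}, {Z}; under {B} L still reaches {R,W,Z} ∋ W.
size 2: {B,R}, {B,Z}, {R,Z}; under {B,R} L still reaches {W,Z} ∋ W.
L↔W cannot be blocked by any observed set — no back-door set.
{A}: (i) intercepts every directed L→W path; (ii) no back-door L→{A}; (iii) {L} blocks every back-door {A}→W. Front-door holds.
P(W|do(L)) = Σ_{A} P(A|L) Σ_{L'} P(W|A,L')P(L').

P(W|do(L)): frontdoor, adjust for {A}.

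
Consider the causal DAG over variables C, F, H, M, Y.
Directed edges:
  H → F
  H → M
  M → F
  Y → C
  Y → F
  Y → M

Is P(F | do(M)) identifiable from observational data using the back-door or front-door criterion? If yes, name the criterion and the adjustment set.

P(F|do(M)): backdoor, adjust for {H, Y}.

desc(M)\{M}={F}; candidates ⊆ {C,H,Y}.
size 0: {}; under {} M still reaches {C,F,H,Y} ∋ F.
size 1: {C}, {H}, {Y}; under {C} M still reaches {F,H,Y} ∋ F.
{H,Y}: M⊥F given {H,Y} in G with M→· removed — back-door holds.
P(F|do(M)) = Σ_{H,Y} P(F|M,H,Y)·P(H,Y).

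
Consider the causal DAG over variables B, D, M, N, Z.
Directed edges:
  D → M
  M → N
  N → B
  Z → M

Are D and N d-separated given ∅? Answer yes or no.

No — D and N are d-connected given ∅.

Bayes-Ball from D | ∅ reaches {B,M,N}.
N ∈ reach(D|∅) ⇒ D ⊥̸ N | ∅.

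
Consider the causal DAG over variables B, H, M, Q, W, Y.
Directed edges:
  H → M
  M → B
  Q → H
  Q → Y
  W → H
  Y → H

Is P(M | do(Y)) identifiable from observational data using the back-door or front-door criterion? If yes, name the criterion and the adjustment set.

desc(Y)\{Y}={B,H,M}; candidates ⊆ {Q,W}.
size 0: {}; under {} Y still reaches {B,H,M,Q} ∋ M.
{Q}: Y⊥M given {Q} in G with Y→· removed — back-door holds.
P(M|do(Y)) = Σ_{Q} P(M|Y,Q)·P(Q).

P(M|do(Y)): backdoor, adjust for {Q}.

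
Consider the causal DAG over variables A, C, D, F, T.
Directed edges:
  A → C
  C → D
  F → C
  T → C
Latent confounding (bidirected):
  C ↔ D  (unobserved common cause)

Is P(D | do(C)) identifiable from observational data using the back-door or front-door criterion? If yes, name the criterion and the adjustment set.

P(D|do(C)): not identifiable (no BD/FD set).

desc(C)\{C}={D}; candidates ⊆ {A,F,T}.
C↔D: latent back-door arc(s) into C.
size 0: {}; under {} C still reaches {A,D,F,T} ∋ D.
size 1: {A}, {F}, {T}; under {A} C still reaches {D,F,T} ∋ D.
size 2: {A,F}, {A,T}, {F,T}; under {A,F} C still reaches {D,T} ∋ D.
C↔D cannot be blocked by any observed set — no back-door set.
No mediator lies on a directed C→…→D path.
Neither criterion identifies P(D|do(C)) in this graph.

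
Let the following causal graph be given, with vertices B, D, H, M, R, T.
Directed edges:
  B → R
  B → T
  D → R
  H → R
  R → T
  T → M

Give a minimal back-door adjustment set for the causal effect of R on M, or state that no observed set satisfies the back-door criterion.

R→M: minimal back-door set {B}.

desc(R)\{R}={M,T}; candidates ⊆ {B,D,H}.
size 0: {}; under {} R still reaches {B,D,H,M,T} ∋ M.
{B}: R⊥M given {B} in G with R→· removed — back-door holds.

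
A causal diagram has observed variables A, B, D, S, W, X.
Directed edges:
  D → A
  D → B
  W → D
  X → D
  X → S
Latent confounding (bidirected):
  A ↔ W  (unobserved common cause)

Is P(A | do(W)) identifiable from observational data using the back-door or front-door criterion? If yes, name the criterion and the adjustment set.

P(A|do(W)): frontdoor, adjust for {D}.

desc(W)\{W}={A,B,D}; candidates ⊆ {S,X}.
W↔A: latent back-door arc(s) into W.
size 0: {}; under {} W still reaches {A} ∋ A.
size 1: {S}, {X}; under {S} W still reaches {A} ∋ A.
size 2: {S,X}; under {S,X} W still reaches {A} ∋ A.
W↔A cannot be blocked by any observed set — no back-door set.
{D}: (i) intercepts every directed W→A path; (ii) no back-door W→{D}; (iii) {W} blocks every back-door {D}→A. Front-door holds.
P(A|do(W)) = Σ_{D} P(D|W) Σ_{W'} P(A|D,W')P(W').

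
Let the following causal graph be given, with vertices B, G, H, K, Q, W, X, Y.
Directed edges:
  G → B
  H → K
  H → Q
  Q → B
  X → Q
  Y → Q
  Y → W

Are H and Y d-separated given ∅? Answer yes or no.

Yes — H ⊥ Y | ∅.

Bayes-Ball from H | ∅ reaches {B,K,Q}.
Y ∉ reach(H|∅) ⇒ H ⊥ Y | ∅.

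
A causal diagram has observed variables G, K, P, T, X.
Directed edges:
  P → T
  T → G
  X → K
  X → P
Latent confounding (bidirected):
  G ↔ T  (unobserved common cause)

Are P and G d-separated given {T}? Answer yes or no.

Bayes-Ball from P | {T} reaches {G,K,X}.
G ∈ reach(P|{T}) ⇒ P ⊥̸ G | {T}.

No — P and G are d-connected given {T}.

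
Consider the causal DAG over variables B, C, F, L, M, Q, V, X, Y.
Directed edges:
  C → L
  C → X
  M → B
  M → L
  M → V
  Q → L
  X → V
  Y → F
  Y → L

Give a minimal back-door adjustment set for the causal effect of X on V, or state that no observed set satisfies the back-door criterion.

X→V: minimal back-door set ∅.

desc(X)\{X}={V}; candidates ⊆ {B,C,F,L,M,Q,Y}.
∅: X⊥V given ∅ in G with X→· removed — back-door holds.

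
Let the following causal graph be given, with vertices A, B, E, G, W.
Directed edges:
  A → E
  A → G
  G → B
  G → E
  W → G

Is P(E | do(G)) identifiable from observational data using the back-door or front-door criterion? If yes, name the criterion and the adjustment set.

P(E|do(G)): backdoor, adjust for {A}.

desc(G)\{G}={B,E}; candidates ⊆ {A,W}.
size 0: {}; under {} G still reaches {A,E,W} ∋ E.
{A}: G⊥E given {A} in G with G→· removed — back-door holds.
P(E|do(G)) = Σ_{A} P(E|G,A)·P(A).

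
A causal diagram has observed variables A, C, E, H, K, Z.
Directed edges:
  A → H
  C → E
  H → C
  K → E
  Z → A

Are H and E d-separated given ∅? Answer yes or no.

No — H and E are d-connected given ∅.

Bayes-Ball from H | ∅ reaches {A,C,E,Z}.
E ∈ reach(H|∅) ⇒ H ⊥̸ E | ∅.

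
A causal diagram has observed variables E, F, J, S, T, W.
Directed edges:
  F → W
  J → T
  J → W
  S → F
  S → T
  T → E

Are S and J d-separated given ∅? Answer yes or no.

Yes — S ⊥ J | ∅.

Bayes-Ball from S | ∅ reaches {E,F,T,W}.
J ∉ reach(S|∅) ⇒ S ⊥ J | ∅.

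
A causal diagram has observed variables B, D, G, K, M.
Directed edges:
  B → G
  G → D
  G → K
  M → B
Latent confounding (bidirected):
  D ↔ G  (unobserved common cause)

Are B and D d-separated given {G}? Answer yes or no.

No — B and D are d-connected given {G}.

Bayes-Ball from B | {G} reaches {D,M}.
D ∈ reach(B|{G}) ⇒ B ⊥̸ D | {G}.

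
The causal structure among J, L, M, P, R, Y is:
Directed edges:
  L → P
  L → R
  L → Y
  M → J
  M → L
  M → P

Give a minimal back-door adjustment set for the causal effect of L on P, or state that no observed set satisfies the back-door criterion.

desc(L)\{L}={P,R,Y}; candidates ⊆ {J,M}.
size 0: {}; under {} L still reaches {J,M,P} ∋ P.
{M}: L⊥P given {M} in G with L→· removed — back-door holds.

L→P: minimal back-door set {M}.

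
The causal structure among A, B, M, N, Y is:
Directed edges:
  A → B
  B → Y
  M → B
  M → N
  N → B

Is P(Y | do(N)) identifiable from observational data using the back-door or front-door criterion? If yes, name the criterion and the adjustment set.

desc(N)\{N}={B,Y}; candidates ⊆ {A,M}.
size 0: {}; under {} N still reaches {B,M,Y} ∋ Y.
{M}: N⊥Y given {M} in G with N→· removed — back-door holds.
P(Y|do(N)) = Σ_{M} P(Y|N,M)·P(M).

P(Y|do(N)): backdoor, adjust for {M}.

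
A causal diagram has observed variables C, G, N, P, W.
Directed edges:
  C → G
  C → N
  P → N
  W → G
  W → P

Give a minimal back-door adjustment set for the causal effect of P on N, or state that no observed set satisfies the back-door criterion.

P→N: minimal back-door set ∅.

desc(P)\{P}={N}; candidates ⊆ {C,G,W}.
∅: P⊥N given ∅ in G with P→· removed — back-door holds.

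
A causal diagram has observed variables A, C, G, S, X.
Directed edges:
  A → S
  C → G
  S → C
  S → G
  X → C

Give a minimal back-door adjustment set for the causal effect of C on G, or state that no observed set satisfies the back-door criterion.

C→G: minimal back-door set {S}.

desc(C)\{C}={G}; candidates ⊆ {A,S,X}.
size 0: {}; under {} C still reaches {A,G,S,X} ∋ G.
{S}: C⊥G given {S} in G with C→· removed — back-door holds.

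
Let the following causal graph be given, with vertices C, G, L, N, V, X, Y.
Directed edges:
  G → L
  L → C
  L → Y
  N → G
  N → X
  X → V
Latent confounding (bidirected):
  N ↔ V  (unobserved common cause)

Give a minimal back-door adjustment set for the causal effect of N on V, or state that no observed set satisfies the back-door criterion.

N→V: no observed back-door set.

desc(N)\{N}={C,G,L,V,X,Y}; candidates ⊆ {—}.
N↔V: latent back-door arc(s) into N.
size 0: {}; under {} N still reaches {V} ∋ V.
N↔V cannot be blocked by any observed set — no back-door set.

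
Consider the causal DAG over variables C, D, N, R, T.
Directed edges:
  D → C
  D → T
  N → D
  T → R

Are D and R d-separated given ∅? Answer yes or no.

Bayes-Ball from D | ∅ reaches {C,N,R,T}.
R ∈ reach(D|∅) ⇒ D ⊥̸ R | ∅.

No — D and R are d-connected given ∅.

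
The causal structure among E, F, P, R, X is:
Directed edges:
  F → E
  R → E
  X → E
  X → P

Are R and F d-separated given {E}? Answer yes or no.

No — R and F are d-connected given {E}.

Bayes-Ball from R | {E} reaches {F,P,X}.
F ∈ reach(R|{E}) ⇒ R ⊥̸ F | {E}.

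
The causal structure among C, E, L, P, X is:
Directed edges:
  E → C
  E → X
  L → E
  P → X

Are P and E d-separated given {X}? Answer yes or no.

Bayes-Ball from P | {X} reaches {C,E,L}.
E ∈ reach(P|{X}) ⇒ P ⊥̸ E | {X}.

No — P and E are d-connected given {X}.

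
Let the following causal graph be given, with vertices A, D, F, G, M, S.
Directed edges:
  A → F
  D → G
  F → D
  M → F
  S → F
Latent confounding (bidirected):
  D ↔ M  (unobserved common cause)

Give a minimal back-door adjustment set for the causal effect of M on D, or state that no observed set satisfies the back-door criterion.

M→D: no observed back-door set.

desc(M)\{M}={D,F,G}; candidates ⊆ {A,S}.
M↔D: latent back-door arc(s) into M.
size 0: {}; under {} M still reaches {D,G} ∋ D.
size 1: {A}, {S}; under {A} M still reaches {D,G} ∋ D.
size 2: {A,S}; under {A,S} M still reaches {D,G} ∋ D.
M↔D cannot be blocked by any observed set — no back-door set.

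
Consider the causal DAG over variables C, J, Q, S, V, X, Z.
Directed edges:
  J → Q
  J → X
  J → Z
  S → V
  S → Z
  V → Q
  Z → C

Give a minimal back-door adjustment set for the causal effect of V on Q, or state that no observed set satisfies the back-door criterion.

V→Q: minimal back-door set ∅.

desc(V)\{V}={Q}; candidates ⊆ {C,J,S,X,Z}.
∅: V⊥Q given ∅ in G with V→· removed — back-door holds.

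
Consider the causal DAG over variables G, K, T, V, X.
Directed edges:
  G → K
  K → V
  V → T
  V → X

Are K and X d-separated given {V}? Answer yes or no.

Bayes-Ball from K | {V} reaches {G}.
X ∉ reach(K|{V}) ⇒ K ⊥ X | {V}.

Yes — K ⊥ X | {V}.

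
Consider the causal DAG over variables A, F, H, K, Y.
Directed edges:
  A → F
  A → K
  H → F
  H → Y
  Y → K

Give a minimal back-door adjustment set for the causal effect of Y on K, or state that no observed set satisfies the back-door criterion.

Y→K: minimal back-door set ∅.

desc(Y)\{Y}={K}; candidates ⊆ {A,F,H}.
∅: Y⊥K given ∅ in G with Y→· removed — back-door holds.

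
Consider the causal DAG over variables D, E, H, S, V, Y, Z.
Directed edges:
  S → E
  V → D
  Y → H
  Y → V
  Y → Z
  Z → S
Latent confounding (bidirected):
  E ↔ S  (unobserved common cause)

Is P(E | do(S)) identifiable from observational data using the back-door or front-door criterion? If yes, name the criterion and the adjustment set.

desc(S)\{S}={E}; candidates ⊆ {D,H,V,Y,Z}.
S↔E: latent back-door arc(s) into S.
size 0: {}; under {} S still reaches {D,E,H,V,Y,Z} ∋ E.
size 1: {D}, {H}, {V} …(+2); under {D} S still reaches {E,H,V,Y,Z} ∋ E.
size 2: {D,H}, {D,V}, {D,Y} …(+7); under {D,H} S still reaches {E,V,Y,Z} ∋ E.
S↔E cannot be blocked by any observed set — no back-door set.
No mediator lies on a directed S→…→E path.
Neither criterion identifies P(E|do(S)) in this graph.

P(E|do(S)): not identifiable (no BD/FD set).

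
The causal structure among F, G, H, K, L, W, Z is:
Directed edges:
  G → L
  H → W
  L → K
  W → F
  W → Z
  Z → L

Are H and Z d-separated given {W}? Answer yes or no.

Yes — H ⊥ Z | {W}.

Bayes-Ball from H | {W} reaches ∅.
Z ∉ reach(H|{W}) ⇒ H ⊥ Z | {W}.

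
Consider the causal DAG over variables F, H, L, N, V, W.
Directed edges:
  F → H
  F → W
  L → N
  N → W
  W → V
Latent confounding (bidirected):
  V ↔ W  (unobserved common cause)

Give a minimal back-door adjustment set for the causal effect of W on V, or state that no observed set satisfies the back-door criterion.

W→V: no observed back-door set.

desc(W)\{W}={V}; candidates ⊆ {F,H,L,N}.
W↔V: latent back-door arc(s) into W.
size 0: {}; under {} W still reaches {F,H,L,N,V} ∋ V.
size 1: {F}, {H}, {L} …(+1); under {F} W still reaches {L,N,V} ∋ V.
size 2: {F,H}, {F,L}, {F,N} …(+3); under {F,H} W still reaches {L,N,V} ∋ V.
W↔V cannot be blocked by any observed set — no back-door set.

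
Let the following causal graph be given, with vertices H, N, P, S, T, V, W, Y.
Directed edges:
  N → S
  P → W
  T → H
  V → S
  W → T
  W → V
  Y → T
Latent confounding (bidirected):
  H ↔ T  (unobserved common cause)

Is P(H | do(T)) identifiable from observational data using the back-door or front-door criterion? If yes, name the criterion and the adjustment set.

desc(T)\{T}={H}; candidates ⊆ {N,P,S,V,W,Y}.
T↔H: latent back-door arc(s) into T.
size 0: {}; under {} T still reaches {H,P,S,V,W,Y} ∋ H.
size 1: {N}, {P}, {S} …(+3); under {N} T still reaches {H,P,S,V,W,Y} ∋ H.
size 2: {N,P}, {N,S}, {N,V} …(+12); under {N,P} T still reaches {H,S,V,W,Y} ∋ H.
T↔H cannot be blocked by any observed set — no back-door set.
No mediator lies on a directed T→…→H path.
Neither criterion identifies P(H|do(T)) in this graph.

P(H|do(T)): not identifiable (no BD/FD set).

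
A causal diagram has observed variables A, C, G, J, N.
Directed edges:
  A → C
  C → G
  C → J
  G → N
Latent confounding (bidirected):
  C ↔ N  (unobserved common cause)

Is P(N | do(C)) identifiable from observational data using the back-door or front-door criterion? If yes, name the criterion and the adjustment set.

desc(C)\{C}={G,J,N}; candidates ⊆ {A}.
C↔N: latent back-door arc(s) into C.
size 0: {}; under {} C still reaches {A,N} ∋ N.
size 1: {A}; under {A} C still reaches {N} ∋ N.
C↔N cannot be blocked by any observed set — no back-door set.
{G}: (i) intercepts every directed C→N path; (ii) no back-door C→{G}; (iii) {C} blocks every back-door {G}→N. Front-door holds.
P(N|do(C)) = Σ_{G} P(G|C) Σ_{C'} P(N|G,C')P(C').

P(N|do(C)): frontdoor, adjust for {G}.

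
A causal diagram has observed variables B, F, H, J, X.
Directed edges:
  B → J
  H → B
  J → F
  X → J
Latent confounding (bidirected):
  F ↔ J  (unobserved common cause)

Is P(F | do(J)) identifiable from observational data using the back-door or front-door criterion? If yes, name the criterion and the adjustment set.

desc(J)\{J}={F}; candidates ⊆ {B,H,X}.
J↔F: latent back-door arc(s) into J.
size 0: {}; under {} J still reaches {B,F,H,X} ∋ F.
size 1: {B}, {H}, {X}; under {B} J still reaches {F,X} ∋ F.
size 2: {B,H}, {B,X}, {H,X}; under {B,H} J still reaches {F,X} ∋ F.
J↔F cannot be blocked by any observed set — no back-door set.
No mediator lies on a directed J→…→F path.
Neither criterion identifies P(F|do(J)) in this graph.

P(F|do(J)): not identifiable (no BD/FD set).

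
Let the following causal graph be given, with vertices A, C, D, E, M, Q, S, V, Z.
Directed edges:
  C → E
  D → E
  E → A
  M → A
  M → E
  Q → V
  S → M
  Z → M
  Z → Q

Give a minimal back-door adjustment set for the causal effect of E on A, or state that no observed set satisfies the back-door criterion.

desc(E)\{E}={A}; candidates ⊆ {C,D,M,Q,S,V,Z}.
size 0: {}; under {} E still reaches {A,C,D,M,Q,S,V,Z} ∋ A.
{M}: E⊥A given {M} in G with E→· removed — back-door holds.

E→A: minimal back-door set {M}.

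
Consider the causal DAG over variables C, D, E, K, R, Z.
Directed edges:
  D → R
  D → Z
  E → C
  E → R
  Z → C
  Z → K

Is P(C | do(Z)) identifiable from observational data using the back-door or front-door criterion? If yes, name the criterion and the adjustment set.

P(C|do(Z)): backdoor, adjust for ∅.

desc(Z)\{Z}={C,K}; candidates ⊆ {D,E,R}.
∅: Z⊥C given ∅ in G with Z→· removed — back-door holds.
P(C|do(Z)) = P(C|Z) — no adjustment needed.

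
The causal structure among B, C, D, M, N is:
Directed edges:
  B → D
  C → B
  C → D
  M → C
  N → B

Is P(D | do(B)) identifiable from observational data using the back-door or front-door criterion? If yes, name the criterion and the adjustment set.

P(D|do(B)): backdoor, adjust for {C}.

desc(B)\{B}={D}; candidates ⊆ {C,M,N}.
size 0: {}; under {} B still reaches {C,D,M,N} ∋ D.
{C}: B⊥D given {C} in G with B→· removed — back-door holds.
P(D|do(B)) = Σ_{C} P(D|B,C)·P(C).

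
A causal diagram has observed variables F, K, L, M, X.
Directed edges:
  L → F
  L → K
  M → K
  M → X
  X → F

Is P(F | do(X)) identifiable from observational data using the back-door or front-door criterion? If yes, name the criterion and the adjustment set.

desc(X)\{X}={F}; candidates ⊆ {K,L,M}.
∅: X⊥F given ∅ in G with X→· removed — back-door holds.
P(F|do(X)) = P(F|X) — no adjustment needed.

P(F|do(X)): backdoor, adjust for ∅.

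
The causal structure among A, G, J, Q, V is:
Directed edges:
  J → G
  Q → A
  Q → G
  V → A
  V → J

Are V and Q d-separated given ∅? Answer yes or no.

Yes — V ⊥ Q | ∅.

Bayes-Ball from V | ∅ reaches {A,G,J}.
Q ∉ reach(V|∅) ⇒ V ⊥ Q | ∅.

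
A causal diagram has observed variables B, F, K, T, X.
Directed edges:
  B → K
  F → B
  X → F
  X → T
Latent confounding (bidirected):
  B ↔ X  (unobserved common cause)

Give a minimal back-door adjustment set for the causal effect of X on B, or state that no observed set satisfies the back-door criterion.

desc(X)\{X}={B,F,K,T}; candidates ⊆ {—}.
X↔B: latent back-door arc(s) into X.
size 0: {}; under {} X still reaches {B,K} ∋ B.
X↔B cannot be blocked by any observed set — no back-door set.

X→B: no observed back-door set.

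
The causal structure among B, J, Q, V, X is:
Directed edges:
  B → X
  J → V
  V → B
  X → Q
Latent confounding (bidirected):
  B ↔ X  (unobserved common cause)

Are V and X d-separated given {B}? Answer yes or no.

Bayes-Ball from V | {B} reaches {J,Q,X}.
X ∈ reach(V|{B}) ⇒ V ⊥̸ X | {B}.

No — V and X are d-connected given {B}.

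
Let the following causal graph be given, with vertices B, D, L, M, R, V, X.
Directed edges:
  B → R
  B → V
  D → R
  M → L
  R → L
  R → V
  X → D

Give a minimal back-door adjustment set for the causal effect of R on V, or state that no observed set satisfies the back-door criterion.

R→V: minimal back-door set {B}.

desc(R)\{R}={L,V}; candidates ⊆ {B,D,M,X}.
size 0: {}; under {} R still reaches {B,D,V,X} ∋ V.
{B}: R⊥V given {B} in G with R→· removed — back-door holds.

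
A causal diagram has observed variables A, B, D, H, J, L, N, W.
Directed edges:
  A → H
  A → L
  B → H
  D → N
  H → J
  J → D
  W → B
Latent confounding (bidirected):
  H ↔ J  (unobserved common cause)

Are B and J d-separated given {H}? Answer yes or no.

Bayes-Ball from B | {H} reaches {A,D,J,L,N,W}.
J ∈ reach(B|{H}) ⇒ B ⊥̸ J | {H}.

No — B and J are d-connected given {H}.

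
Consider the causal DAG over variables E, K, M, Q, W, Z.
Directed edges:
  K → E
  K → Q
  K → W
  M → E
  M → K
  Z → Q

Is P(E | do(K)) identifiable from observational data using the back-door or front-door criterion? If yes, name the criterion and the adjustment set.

desc(K)\{K}={E,Q,W}; candidates ⊆ {M,Z}.
size 0: {}; under {} K still reaches {E,M} ∋ E.
{M}: K⊥E given {M} in G with K→· removed — back-door holds.
P(E|do(K)) = Σ_{M} P(E|K,M)·P(M).

P(E|do(K)): backdoor, adjust for {M}.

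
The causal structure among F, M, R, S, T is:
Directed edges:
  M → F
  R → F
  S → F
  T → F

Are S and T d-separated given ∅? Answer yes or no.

Bayes-Ball from S | ∅ reaches {F}.
T ∉ reach(S|∅) ⇒ S ⊥ T | ∅.

Yes — S ⊥ T | ∅.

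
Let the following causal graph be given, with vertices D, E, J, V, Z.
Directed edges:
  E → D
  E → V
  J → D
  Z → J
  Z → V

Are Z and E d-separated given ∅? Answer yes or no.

Bayes-Ball from Z | ∅ reaches {D,J,V}.
E ∉ reach(Z|∅) ⇒ Z ⊥ E | ∅.

Yes — Z ⊥ E | ∅.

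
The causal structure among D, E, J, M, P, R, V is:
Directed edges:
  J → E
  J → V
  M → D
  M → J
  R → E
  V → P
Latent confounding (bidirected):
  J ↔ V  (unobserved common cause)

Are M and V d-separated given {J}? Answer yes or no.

No — M and V are d-connected given {J}.

Bayes-Ball from M | {J} reaches {D,P,V}.
V ∈ reach(M|{J}) ⇒ M ⊥̸ V | {J}.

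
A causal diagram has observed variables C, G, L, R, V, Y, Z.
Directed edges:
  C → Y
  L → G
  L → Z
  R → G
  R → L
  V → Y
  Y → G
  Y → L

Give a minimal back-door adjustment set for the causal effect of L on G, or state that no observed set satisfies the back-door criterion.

L→G: minimal back-door set {R, Y}.

desc(L)\{L}={G,Z}; candidates ⊆ {C,R,V,Y}.
size 0: {}; under {} L still reaches {C,G,R,V,Y} ∋ G.
size 1: {C}, {R}, {V} …(+1); under {C} L still reaches {G,R,V,Y} ∋ G.
{R,Y}: L⊥G given {R,Y} in G with L→· removed — back-door holds.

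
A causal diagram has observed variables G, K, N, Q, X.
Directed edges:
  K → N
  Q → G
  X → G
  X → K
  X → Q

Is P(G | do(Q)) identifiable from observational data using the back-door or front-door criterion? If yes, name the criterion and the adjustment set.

P(G|do(Q)): backdoor, adjust for {X}.

desc(Q)\{Q}={G}; candidates ⊆ {K,N,X}.
size 0: {}; under {} Q still reaches {G,K,N,X} ∋ G.
{X}: Q⊥G given {X} in G with Q→· removed — back-door holds.
P(G|do(Q)) = Σ_{X} P(G|Q,X)·P(X).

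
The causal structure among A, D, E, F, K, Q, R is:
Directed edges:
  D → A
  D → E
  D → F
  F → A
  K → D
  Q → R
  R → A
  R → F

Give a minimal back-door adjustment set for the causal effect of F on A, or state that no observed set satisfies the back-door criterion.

F→A: minimal back-door set {D, R}.

desc(F)\{F}={A}; candidates ⊆ {D,E,K,Q,R}.
size 0: {}; under {} F still reaches {A,D,E,K,Q,R} ∋ A.
size 1: {D}, {E}, {K} …(+2); under {D} F still reaches {A,Q,R} ∋ A.
{D,R}: F⊥A given {D,R} in G with F→· removed — back-door holds.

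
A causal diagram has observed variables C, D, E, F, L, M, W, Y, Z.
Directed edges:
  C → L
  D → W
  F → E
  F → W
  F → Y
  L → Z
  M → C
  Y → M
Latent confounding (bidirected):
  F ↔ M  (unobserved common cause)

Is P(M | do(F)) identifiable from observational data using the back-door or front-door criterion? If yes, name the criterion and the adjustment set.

desc(F)\{F}={C,E,L,M,W,Y,Z}; candidates ⊆ {D}.
F↔M: latent back-door arc(s) into F.
size 0: {}; under {} F still reaches {C,L,M,Z} ∋ M.
size 1: {D}; under {D} F still reaches {C,L,M,Z} ∋ M.
F↔M cannot be blocked by any observed set — no back-door set.
{Y}: (i) intercepts every directed F→M path; (ii) no back-door F→{Y}; (iii) {F} blocks every back-door {Y}→M. Front-door holds.
P(M|do(F)) = Σ_{Y} P(Y|F) Σ_{F'} P(M|Y,F')P(F').

P(M|do(F)): frontdoor, adjust for {Y}.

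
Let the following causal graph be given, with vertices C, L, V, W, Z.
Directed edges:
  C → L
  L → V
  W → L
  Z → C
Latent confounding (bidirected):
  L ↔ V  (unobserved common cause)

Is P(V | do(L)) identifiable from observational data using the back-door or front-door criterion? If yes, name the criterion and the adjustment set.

P(V|do(L)): not identifiable (no BD/FD set).

desc(L)\{L}={V}; candidates ⊆ {C,W,Z}.
L↔V: latent back-door arc(s) into L.
size 0: {}; under {} L still reaches {C,V,W,Z} ∋ V.
size 1: {C}, {W}, {Z}; under {C} L still reaches {V,W} ∋ V.
size 2: {C,W}, {C,Z}, {W,Z}; under {C,W} L still reaches {V} ∋ V.
L↔V cannot be blocked by any observed set — no back-door set.
No mediator lies on a directed L→…→V path.
Neither criterion identifies P(V|do(L)) in this graph.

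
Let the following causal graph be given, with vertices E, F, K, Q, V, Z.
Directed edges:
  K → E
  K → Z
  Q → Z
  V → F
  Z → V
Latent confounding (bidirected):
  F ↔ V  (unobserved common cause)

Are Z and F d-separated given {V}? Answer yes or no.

No — Z and F are d-connected given {V}.

Bayes-Ball from Z | {V} reaches {E,F,K,Q}.
F ∈ reach(Z|{V}) ⇒ Z ⊥̸ F | {V}.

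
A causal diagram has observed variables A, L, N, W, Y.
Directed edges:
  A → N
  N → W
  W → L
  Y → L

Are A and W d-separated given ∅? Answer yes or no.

No — A and W are d-connected given ∅.

Bayes-Ball from A | ∅ reaches {L,N,W}.
W ∈ reach(A|∅) ⇒ A ⊥̸ W | ∅.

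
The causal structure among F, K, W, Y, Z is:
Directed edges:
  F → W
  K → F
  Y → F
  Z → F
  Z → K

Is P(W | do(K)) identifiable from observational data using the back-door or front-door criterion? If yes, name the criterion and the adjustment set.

P(W|do(K)): backdoor, adjust for {Z}.

desc(K)\{K}={F,W}; candidates ⊆ {Y,Z}.
size 0: {}; under {} K still reaches {F,W,Z} ∋ W.
{Z}: K⊥W given {Z} in G with K→· removed — back-door holds.
P(W|do(K)) = Σ_{Z} P(W|K,Z)·P(Z).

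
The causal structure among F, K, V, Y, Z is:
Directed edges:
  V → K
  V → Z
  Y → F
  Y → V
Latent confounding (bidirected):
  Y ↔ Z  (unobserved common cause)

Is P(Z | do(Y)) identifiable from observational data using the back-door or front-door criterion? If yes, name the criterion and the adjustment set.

P(Z|do(Y)): frontdoor, adjust for {V}.

desc(Y)\{Y}={F,K,V,Z}; candidates ⊆ {—}.
Y↔Z: latent back-door arc(s) into Y.
size 0: {}; under {} Y still reaches {Z} ∋ Z.
Y↔Z cannot be blocked by any observed set — no back-door set.
{V}: (i) intercepts every directed Y→Z path; (ii) no back-door Y→{V}; (iii) {Y} blocks every back-door {V}→Z. Front-door holds.
P(Z|do(Y)) = Σ_{V} P(V|Y) Σ_{Y'} P(Z|V,Y')P(Y').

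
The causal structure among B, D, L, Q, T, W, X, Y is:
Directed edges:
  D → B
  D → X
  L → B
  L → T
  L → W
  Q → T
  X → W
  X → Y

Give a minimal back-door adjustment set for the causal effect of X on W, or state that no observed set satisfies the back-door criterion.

desc(X)\{X}={W,Y}; candidates ⊆ {B,D,L,Q,T}.
∅: X⊥W given ∅ in G with X→· removed — back-door holds.

X→W: minimal back-door set ∅.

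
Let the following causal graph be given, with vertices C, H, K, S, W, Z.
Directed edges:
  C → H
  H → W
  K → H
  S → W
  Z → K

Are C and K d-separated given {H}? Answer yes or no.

No — C and K are d-connected given {H}.

Bayes-Ball from C | {H} reaches {K,Z}.
K ∈ reach(C|{H}) ⇒ C ⊥̸ K | {H}.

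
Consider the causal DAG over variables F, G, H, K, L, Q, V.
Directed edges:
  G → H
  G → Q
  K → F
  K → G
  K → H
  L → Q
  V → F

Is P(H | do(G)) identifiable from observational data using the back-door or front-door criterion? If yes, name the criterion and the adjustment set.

P(H|do(G)): backdoor, adjust for {K}.

desc(G)\{G}={H,Q}; candidates ⊆ {F,K,L,V}.
size 0: {}; under {} G still reaches {F,H,K} ∋ H.
{K}: G⊥H given {K} in G with G→· removed — back-door holds.
P(H|do(G)) = Σ_{K} P(H|G,K)·P(K).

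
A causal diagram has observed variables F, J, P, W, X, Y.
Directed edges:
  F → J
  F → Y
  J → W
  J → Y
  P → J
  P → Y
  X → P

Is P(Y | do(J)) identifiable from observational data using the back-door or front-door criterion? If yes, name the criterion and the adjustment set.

desc(J)\{J}={W,Y}; candidates ⊆ {F,P,X}.
size 0: {}; under {} J still reaches {F,P,X,Y} ∋ Y.
size 1: {F}, {P}, {X}; under {F} J still reaches {P,X,Y} ∋ Y.
{F,P}: J⊥Y given {F,P} in G with J→· removed — back-door holds.
P(Y|do(J)) = Σ_{F,P} P(Y|J,F,P)·P(F,P).

P(Y|do(J)): backdoor, adjust for {F, P}.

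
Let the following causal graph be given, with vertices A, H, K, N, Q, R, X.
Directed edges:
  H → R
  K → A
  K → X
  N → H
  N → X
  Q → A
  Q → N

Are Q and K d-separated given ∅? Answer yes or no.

Bayes-Ball from Q | ∅ reaches {A,H,N,R,X}.
K ∉ reach(Q|∅) ⇒ Q ⊥ K | ∅.

Yes — Q ⊥ K | ∅.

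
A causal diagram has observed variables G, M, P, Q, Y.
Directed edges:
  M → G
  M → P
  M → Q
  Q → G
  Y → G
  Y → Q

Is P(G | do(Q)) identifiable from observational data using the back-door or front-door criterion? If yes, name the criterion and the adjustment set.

desc(Q)\{Q}={G}; candidates ⊆ {M,P,Y}.
size 0: {}; under {} Q still reaches {G,M,P,Y} ∋ G.
size 1: {M}, {P}, {Y}; under {M} Q still reaches {G,Y} ∋ G.
{M,Y}: Q⊥G given {M,Y} in G with Q→· removed — back-door holds.
P(G|do(Q)) = Σ_{M,Y} P(G|Q,M,Y)·P(M,Y).

P(G|do(Q)): backdoor, adjust for {M, Y}.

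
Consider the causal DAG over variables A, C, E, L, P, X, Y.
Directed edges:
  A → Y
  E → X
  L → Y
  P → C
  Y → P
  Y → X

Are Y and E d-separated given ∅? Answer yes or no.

Bayes-Ball from Y | ∅ reaches {A,C,L,P,X}.
E ∉ reach(Y|∅) ⇒ Y ⊥ E | ∅.

Yes — Y ⊥ E | ∅.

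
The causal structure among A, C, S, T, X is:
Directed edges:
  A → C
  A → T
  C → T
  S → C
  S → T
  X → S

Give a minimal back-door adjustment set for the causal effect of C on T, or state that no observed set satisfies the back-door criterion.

desc(C)\{C}={T}; candidates ⊆ {A,S,X}.
size 0: {}; under {} C still reaches {A,S,T,X} ∋ T.
size 1: {A}, {S}, {X}; under {A} C still reaches {S,T,X} ∋ T.
{A,S}: C⊥T given {A,S} in G with C→· removed — back-door holds.

C→T: minimal back-door set {A, S}.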